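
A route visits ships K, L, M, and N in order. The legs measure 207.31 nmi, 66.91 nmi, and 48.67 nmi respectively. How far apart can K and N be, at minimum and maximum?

The maximum is all hops collinear in one direction: 207.31 + 66.91 + 48.67 = 322.89.
The longest hop is 207.31; the others sum to 115.58. Folding the others back against it leaves at least 207.31 − 115.58 = 91.73.

91.73 ≤ KN ≤ 322.89 nmi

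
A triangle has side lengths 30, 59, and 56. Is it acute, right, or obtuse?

Compare the square of the longest side to the sum of squares of the other two: 30² + 56² = 4036 > 3481 = 59².

acute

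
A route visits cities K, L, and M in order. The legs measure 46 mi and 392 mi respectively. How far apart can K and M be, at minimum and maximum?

By the triangle inequality, |46 − 392| ≤ KM ≤ 46 + 392.

346 ≤ KM ≤ 438 mi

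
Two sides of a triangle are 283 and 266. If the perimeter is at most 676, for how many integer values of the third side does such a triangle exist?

Triangle inequality: 17 < x < 549. Perimeter ≤ 676 gives x ≤ 676 − 283 − 266 = 127.
So 17 < x ≤ 127; integers 18 through 127: 110 values.

110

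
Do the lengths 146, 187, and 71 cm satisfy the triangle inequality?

The longest side is 187, and the other two sum to 217.
Since 217 > 187, the triangle inequality holds.

Yes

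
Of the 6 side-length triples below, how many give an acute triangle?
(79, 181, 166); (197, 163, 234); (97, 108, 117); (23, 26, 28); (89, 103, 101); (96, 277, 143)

(79,181,166): 79²+166² = 33797 > 32761 = 181² → acute
(197,163,234): 163²+197² = 65378 > 54756 = 234² → acute
(97,108,117): 97²+108² = 21073 > 13689 = 117² → acute
(23,26,28): 23²+26² = 1205 > 784 = 28² → acute
(89,103,101): 89²+101² = 18122 > 10609 = 103² → acute
(96,277,143): 96+143 ≤ 277, not a triangle
5 of the 6 are acute.

5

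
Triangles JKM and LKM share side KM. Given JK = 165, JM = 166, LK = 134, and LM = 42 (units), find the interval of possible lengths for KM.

92 < KM < 176

From triangle JKM: |165 − 166| < KM < 165 + 166, i.e. 1 < KM < 331.
From triangle LKM: 92 < KM < 176.
Both must hold, so KM lies in the intersection.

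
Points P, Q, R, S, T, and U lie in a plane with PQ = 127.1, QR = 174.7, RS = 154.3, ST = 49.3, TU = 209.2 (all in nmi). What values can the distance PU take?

0 ≤ PU ≤ 714.6 nmi

The maximum is all hops collinear in one direction: 127.1 + 174.7 + 154.3 + 49.3 + 209.2 = 714.6.
The longest hop is 209.2; the others sum to 505.4. Since 209.2 ≤ 505.4, the path can fold back on itself completely, so the minimum distance is 0.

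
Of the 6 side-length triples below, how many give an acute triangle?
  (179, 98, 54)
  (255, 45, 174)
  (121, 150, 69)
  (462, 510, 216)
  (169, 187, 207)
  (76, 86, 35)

(179,98,54): 54+98 ≤ 179, not a triangle
(255,45,174): 45+174 ≤ 255, not a triangle
(121,150,69): 69²+121² = 19402 < 22500 = 150² → obtuse
(462,510,216): 216²+462² = 260100 = 510² → right
(169,187,207): 169²+187² = 63530 > 42849 = 207² → acute
(76,86,35): 35²+76² = 7001 < 7396 = 86² → obtuse
1 of the 6 is acute.

1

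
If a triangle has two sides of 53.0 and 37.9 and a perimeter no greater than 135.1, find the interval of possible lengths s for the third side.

15.1 < s ≤ 44.2

Triangle inequality alone gives 15.1 < s < 90.9.
The perimeter condition gives s ≤ 135.1 − 53.0 − 37.9 = 44.2.
Intersecting the two: 15.1 < s ≤ 44.2.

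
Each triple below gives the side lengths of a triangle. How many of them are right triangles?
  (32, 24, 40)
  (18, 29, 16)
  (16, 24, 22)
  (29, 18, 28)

1

(32,24,40): 24²+32² = 1600 = 40² → right
(18,29,16): 16²+18² = 580 < 841 = 29² → obtuse
(16,24,22): 16²+22² = 740 > 576 = 24² → acute
(29,18,28): 18²+28² = 1108 > 841 = 29² → acute
1 of the 4 is right.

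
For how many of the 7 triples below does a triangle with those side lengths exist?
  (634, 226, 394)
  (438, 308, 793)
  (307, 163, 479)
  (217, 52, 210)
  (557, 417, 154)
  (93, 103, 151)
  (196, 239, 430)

4

(226,394,634): 226+394 ≤ 634 → not valid
(308,438,793): 308+438 ≤ 793 → not valid
(163,307,479): 163+307 ≤ 479 → not valid
(52,210,217): 52+210 > 217 → valid
(154,417,557): 154+417 > 557 → valid
(93,103,151): 93+103 > 151 → valid
(196,239,430): 196+239 > 430 → valid
4 of the 7 triples form a triangle.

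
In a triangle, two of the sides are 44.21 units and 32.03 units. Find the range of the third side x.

By the triangle inequality, x must be less than 44.21 + 32.03 = 76.24 and greater than |44.21 − 32.03| = 12.18.

12.18 < x < 76.24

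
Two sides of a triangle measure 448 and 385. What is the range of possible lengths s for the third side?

By the triangle inequality, s must be less than 448 + 385 = 833 and greater than |448 − 385| = 63.

63 < s < 833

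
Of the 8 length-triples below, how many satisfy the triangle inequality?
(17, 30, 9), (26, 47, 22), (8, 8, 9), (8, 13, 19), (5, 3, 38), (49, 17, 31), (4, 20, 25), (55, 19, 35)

3

(9,17,30): 9+17 ≤ 30 → not valid
(22,26,47): 22+26 > 47 → valid
(8,8,9): 8+8 > 9 → valid
(8,13,19): 8+13 > 19 → valid
(3,5,38): 3+5 ≤ 38 → not valid
(17,31,49): 17+31 ≤ 49 → not valid
(4,20,25): 4+20 ≤ 25 → not valid
(19,35,55): 19+35 ≤ 55 → not valid
3 of the 8 triples form a triangle.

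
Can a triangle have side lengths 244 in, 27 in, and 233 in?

The longest side is 244, and the other two sum to 260.
Since 260 > 244, the triangle inequality holds.

Yes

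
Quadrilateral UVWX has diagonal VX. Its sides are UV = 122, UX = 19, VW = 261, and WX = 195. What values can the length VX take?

103 < VX < 141

From triangle UVX: |122 − 19| < VX < 122 + 19, i.e. 103 < VX < 141.
From triangle WVX: 66 < VX < 456.
Both must hold, so VX lies in the intersection.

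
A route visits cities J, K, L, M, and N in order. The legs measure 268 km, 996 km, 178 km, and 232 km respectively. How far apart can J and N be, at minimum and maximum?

The maximum is all hops collinear in one direction: 268 + 996 + 178 + 232 = 1674.
The longest hop is 996; the others sum to 678. Folding the others back against it leaves at least 996 − 678 = 318.

318 ≤ JN ≤ 1674 km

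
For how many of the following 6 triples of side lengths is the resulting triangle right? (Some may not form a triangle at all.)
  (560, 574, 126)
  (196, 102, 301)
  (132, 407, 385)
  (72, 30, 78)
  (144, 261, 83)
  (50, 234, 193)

(560,574,126): 126²+560² = 329476 = 574² → right
(196,102,301): 102+196 ≤ 301, not a triangle
(132,407,385): 132²+385² = 165649 = 407² → right
(72,30,78): 30²+72² = 6084 = 78² → right
(144,261,83): 83+144 ≤ 261, not a triangle
(50,234,193): 50²+193² = 39749 < 54756 = 234² → obtuse
3 of the 6 are right.

3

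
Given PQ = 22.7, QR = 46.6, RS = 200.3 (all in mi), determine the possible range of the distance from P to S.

131.0 ≤ PS ≤ 269.6 mi

The maximum is all hops collinear in one direction: 22.7 + 46.6 + 200.3 = 269.6.
The longest hop is 200.3; the others sum to 69.3. Folding the others back against it leaves at least 200.3 − 69.3 = 131.0.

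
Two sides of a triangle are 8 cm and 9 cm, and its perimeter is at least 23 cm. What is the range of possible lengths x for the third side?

6 ≤ x < 17

Triangle inequality alone gives 1 < x < 17.
The perimeter condition gives x ≥ 23 − 8 − 9 = 6.
Intersecting the two: 6 ≤ x < 17.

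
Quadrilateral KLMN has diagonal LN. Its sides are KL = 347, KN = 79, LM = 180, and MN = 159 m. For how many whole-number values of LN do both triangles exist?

From triangle KLN: 268 < LN < 426.
From triangle MLN: 21 < LN < 339.
Intersection: 268 < LN < 339, so integers 269 through 338: 70 values.

70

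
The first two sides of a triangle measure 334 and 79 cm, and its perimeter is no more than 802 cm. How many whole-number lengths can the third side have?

134

Triangle inequality: 255 < x < 413. Perimeter ≤ 802 gives x ≤ 802 − 334 − 79 = 389.
So 255 < x ≤ 389; integers 256 through 389: 134 values.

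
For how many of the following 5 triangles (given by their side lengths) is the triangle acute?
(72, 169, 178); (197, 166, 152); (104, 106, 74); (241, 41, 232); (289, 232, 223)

(72,169,178): 72²+169² = 33745 > 31684 = 178² → acute
(197,166,152): 152²+166² = 50660 > 38809 = 197² → acute
(104,106,74): 74²+104² = 16292 > 11236 = 106² → acute
(241,41,232): 41²+232² = 55505 < 58081 = 241² → obtuse
(289,232,223): 223²+232² = 103553 > 83521 = 289² → acute
4 of the 5 are acute.

4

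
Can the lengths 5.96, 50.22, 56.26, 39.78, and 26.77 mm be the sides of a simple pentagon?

A pentagon exists iff every side is shorter than the sum of the others — equivalently, the longest side is less than the sum of the rest.
Longest side 56.26 < 122.73 (sum of the remaining 4), so yes.

Yes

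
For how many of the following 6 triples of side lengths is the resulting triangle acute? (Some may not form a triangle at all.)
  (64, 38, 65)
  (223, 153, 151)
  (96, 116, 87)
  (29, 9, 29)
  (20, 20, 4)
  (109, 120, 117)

5

(64,38,65): 38²+64² = 5540 > 4225 = 65² → acute
(223,153,151): 151²+153² = 46210 < 49729 = 223² → obtuse
(96,116,87): 87²+96² = 16785 > 13456 = 116² → acute
(29,9,29): 9²+29² = 922 > 841 = 29² → acute
(20,20,4): 4²+20² = 416 > 400 = 20² → acute
(109,120,117): 109²+117² = 25570 > 14400 = 120² → acute
5 of the 6 are acute.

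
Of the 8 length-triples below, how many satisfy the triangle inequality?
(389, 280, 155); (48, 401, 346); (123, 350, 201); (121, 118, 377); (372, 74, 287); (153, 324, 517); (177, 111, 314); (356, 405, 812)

1

(155,280,389): 155+280 > 389 → valid
(48,346,401): 48+346 ≤ 401 → not valid
(123,201,350): 123+201 ≤ 350 → not valid
(118,121,377): 118+121 ≤ 377 → not valid
(74,287,372): 74+287 ≤ 372 → not valid
(153,324,517): 153+324 ≤ 517 → not valid
(111,177,314): 111+177 ≤ 314 → not valid
(356,405,812): 356+405 ≤ 812 → not valid
1 of the 8 triples forms a triangle.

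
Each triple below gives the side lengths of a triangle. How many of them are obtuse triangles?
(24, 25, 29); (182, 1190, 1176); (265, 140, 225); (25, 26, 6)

(24,25,29): 24²+25² = 1201 > 841 = 29² → acute
(182,1190,1176): 182²+1176² = 1416100 = 1190² → right
(265,140,225): 140²+225² = 70225 = 265² → right
(25,26,6): 6²+25² = 661 < 676 = 26² → obtuse
1 of the 4 is obtuse.

1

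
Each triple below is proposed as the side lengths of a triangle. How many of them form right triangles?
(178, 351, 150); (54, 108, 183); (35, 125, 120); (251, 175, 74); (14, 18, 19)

1

(178,351,150): 150+178 ≤ 351, not a triangle
(54,108,183): 54+108 ≤ 183, not a triangle
(35,125,120): 35²+120² = 15625 = 125² → right
(251,175,74): 74+175 ≤ 251, not a triangle
(14,18,19): 14²+18² = 520 > 361 = 19² → acute
1 of the 5 is right.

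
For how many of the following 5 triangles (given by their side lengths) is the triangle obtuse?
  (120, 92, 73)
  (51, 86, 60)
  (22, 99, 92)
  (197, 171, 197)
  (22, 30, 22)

(120,92,73): 73²+92² = 13793 < 14400 = 120² → obtuse
(51,86,60): 51²+60² = 6201 < 7396 = 86² → obtuse
(22,99,92): 22²+92² = 8948 < 9801 = 99² → obtuse
(197,171,197): 171²+197² = 68050 > 38809 = 197² → acute
(22,30,22): 22²+22² = 968 > 900 = 30² → acute
3 of the 5 are obtuse.

3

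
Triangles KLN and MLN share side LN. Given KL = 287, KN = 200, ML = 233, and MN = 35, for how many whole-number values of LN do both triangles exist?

69

From triangle KLN: 87 < LN < 487.
From triangle MLN: 198 < LN < 268.
Intersection: 198 < LN < 268, so integers 199 through 267: 69 values.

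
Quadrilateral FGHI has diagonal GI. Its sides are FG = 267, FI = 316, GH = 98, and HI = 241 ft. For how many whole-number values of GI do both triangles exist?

195

From triangle FGI: 49 < GI < 583.
From triangle HGI: 143 < GI < 339.
Intersection: 143 < GI < 339, so integers 144 through 338: 195 values.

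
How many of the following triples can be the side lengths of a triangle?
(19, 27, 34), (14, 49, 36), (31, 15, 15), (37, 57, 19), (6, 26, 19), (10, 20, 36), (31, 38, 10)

(19,27,34): 19+27 > 34 → valid
(14,36,49): 14+36 > 49 → valid
(15,15,31): 15+15 ≤ 31 → not valid
(19,37,57): 19+37 ≤ 57 → not valid
(6,19,26): 6+19 ≤ 26 → not valid
(10,20,36): 10+20 ≤ 36 → not valid
(10,31,38): 10+31 > 38 → valid
3 of the 7 triples form a triangle.

3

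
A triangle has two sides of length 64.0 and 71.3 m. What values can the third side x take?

By the triangle inequality, x must be less than 64.0 + 71.3 = 135.3 and greater than |64.0 − 71.3| = 7.3.

7.3 < x < 135.3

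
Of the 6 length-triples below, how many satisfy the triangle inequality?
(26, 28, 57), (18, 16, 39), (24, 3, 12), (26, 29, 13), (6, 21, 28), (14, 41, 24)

(26,28,57): 26+28 ≤ 57 → not valid
(16,18,39): 16+18 ≤ 39 → not valid
(3,12,24): 3+12 ≤ 24 → not valid
(13,26,29): 13+26 > 29 → valid
(6,21,28): 6+21 ≤ 28 → not valid
(14,24,41): 14+24 ≤ 41 → not valid
1 of the 6 triples forms a triangle.

1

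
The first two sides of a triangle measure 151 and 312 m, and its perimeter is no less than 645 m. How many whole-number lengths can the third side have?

281

Triangle inequality: 161 < x < 463. Perimeter ≥ 645 gives x ≥ 645 − 151 − 312 = 182.
So 182 ≤ x < 463; integers 182 through 462: 281 values.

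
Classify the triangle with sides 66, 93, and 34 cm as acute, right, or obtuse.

obtuse

Compare the square of the longest side to the sum of squares of the other two: 34² + 66² = 5512 < 8649 = 93².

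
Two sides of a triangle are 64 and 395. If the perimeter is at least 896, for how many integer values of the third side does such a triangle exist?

Triangle inequality: 331 < x < 459. Perimeter ≥ 896 gives x ≥ 896 − 64 − 395 = 437.
So 437 ≤ x < 459; integers 437 through 458: 22 values.

22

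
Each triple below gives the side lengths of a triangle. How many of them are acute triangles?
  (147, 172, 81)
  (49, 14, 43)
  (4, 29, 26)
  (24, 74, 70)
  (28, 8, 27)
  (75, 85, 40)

(147,172,81): 81²+147² = 28170 < 29584 = 172² → obtuse
(49,14,43): 14²+43² = 2045 < 2401 = 49² → obtuse
(4,29,26): 4²+26² = 692 < 841 = 29² → obtuse
(24,74,70): 24²+70² = 5476 = 74² → right
(28,8,27): 8²+27² = 793 > 784 = 28² → acute
(75,85,40): 40²+75² = 7225 = 85² → right
1 of the 6 is acute.

1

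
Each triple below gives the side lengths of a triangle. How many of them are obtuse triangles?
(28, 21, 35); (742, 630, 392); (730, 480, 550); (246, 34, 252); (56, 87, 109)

2

(28,21,35): 21²+28² = 1225 = 35² → right
(742,630,392): 392²+630² = 550564 = 742² → right
(730,480,550): 480²+550² = 532900 = 730² → right
(246,34,252): 34²+246² = 61672 < 63504 = 252² → obtuse
(56,87,109): 56²+87² = 10705 < 11881 = 109² → obtuse
2 of the 5 are obtuse.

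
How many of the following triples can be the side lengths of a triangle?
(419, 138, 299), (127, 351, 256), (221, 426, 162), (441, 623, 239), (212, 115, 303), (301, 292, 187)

(138,299,419): 138+299 > 419 → valid
(127,256,351): 127+256 > 351 → valid
(162,221,426): 162+221 ≤ 426 → not valid
(239,441,623): 239+441 > 623 → valid
(115,212,303): 115+212 > 303 → valid
(187,292,301): 187+292 > 301 → valid
5 of the 6 triples form a triangle.

5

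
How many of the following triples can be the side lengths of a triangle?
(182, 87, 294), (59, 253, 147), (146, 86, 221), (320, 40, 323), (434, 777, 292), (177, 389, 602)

2

(87,182,294): 87+182 ≤ 294 → not valid
(59,147,253): 59+147 ≤ 253 → not valid
(86,146,221): 86+146 > 221 → valid
(40,320,323): 40+320 > 323 → valid
(292,434,777): 292+434 ≤ 777 → not valid
(177,389,602): 177+389 ≤ 602 → not valid
2 of the 6 triples form a triangle.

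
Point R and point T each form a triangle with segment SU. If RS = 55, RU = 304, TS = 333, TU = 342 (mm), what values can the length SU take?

From triangle RSU: |55 − 304| < SU < 55 + 304, i.e. 249 < SU < 359.
From triangle TSU: 9 < SU < 675.
Both must hold, so SU lies in the intersection.

249 < SU < 359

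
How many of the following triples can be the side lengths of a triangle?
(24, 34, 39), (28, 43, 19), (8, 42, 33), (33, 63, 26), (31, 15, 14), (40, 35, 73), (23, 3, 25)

(24,34,39): 24+34 > 39 → valid
(19,28,43): 19+28 > 43 → valid
(8,33,42): 8+33 ≤ 42 → not valid
(26,33,63): 26+33 ≤ 63 → not valid
(14,15,31): 14+15 ≤ 31 → not valid
(35,40,73): 35+40 > 73 → valid
(3,23,25): 3+23 > 25 → valid
4 of the 7 triples form a triangle.

4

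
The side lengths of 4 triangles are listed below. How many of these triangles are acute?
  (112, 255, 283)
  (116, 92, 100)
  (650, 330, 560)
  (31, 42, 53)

(112,255,283): 112²+255² = 77569 < 80089 = 283² → obtuse
(116,92,100): 92²+100² = 18464 > 13456 = 116² → acute
(650,330,560): 330²+560² = 422500 = 650² → right
(31,42,53): 31²+42² = 2725 < 2809 = 53² → obtuse
1 of the 4 is acute.

1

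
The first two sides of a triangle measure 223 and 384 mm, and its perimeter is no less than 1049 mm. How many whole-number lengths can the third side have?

Triangle inequality: 161 < x < 607. Perimeter ≥ 1049 gives x ≥ 1049 − 223 − 384 = 442.
So 442 ≤ x < 607; integers 442 through 606: 165 values.

165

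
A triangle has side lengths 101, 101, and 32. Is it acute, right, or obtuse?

acute

Compare the square of the longest side to the sum of squares of the other two: 32² + 101² = 11225 > 10201 = 101².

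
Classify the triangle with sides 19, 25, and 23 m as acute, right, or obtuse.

Compare the square of the longest side to the sum of squares of the other two: 19² + 23² = 890 > 625 = 25².

acute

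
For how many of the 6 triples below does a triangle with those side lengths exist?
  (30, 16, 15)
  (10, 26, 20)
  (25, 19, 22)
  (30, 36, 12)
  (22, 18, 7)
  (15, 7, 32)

5

(15,16,30): 15+16 > 30 → valid
(10,20,26): 10+20 > 26 → valid
(19,22,25): 19+22 > 25 → valid
(12,30,36): 12+30 > 36 → valid
(7,18,22): 7+18 > 22 → valid
(7,15,32): 7+15 ≤ 32 → not valid
5 of the 6 triples form a triangle.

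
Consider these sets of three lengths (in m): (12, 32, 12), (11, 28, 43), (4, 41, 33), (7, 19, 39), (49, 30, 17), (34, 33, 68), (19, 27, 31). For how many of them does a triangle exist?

(12,12,32): 12+12 ≤ 32 → not valid
(11,28,43): 11+28 ≤ 43 → not valid
(4,33,41): 4+33 ≤ 41 → not valid
(7,19,39): 7+19 ≤ 39 → not valid
(17,30,49): 17+30 ≤ 49 → not valid
(33,34,68): 33+34 ≤ 68 → not valid
(19,27,31): 19+27 > 31 → valid
1 of the 7 triples forms a triangle.

1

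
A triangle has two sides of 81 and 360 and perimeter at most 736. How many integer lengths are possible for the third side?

Triangle inequality: 279 < x < 441. Perimeter ≤ 736 gives x ≤ 736 − 81 − 360 = 295.
So 279 < x ≤ 295; integers 280 through 295: 16 values.

16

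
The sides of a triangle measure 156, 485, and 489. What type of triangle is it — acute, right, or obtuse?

acute

Compare the square of the longest side to the sum of squares of the other two: 156² + 485² = 259561 > 239121 = 489².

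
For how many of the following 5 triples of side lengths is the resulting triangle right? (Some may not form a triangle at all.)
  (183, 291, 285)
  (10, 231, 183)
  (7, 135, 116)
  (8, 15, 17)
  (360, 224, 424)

2

(183,291,285): 183²+285² = 114714 > 84681 = 291² → acute
(10,231,183): 10+183 ≤ 231, not a triangle
(7,135,116): 7+116 ≤ 135, not a triangle
(8,15,17): 8²+15² = 289 = 17² → right
(360,224,424): 224²+360² = 179776 = 424² → right
2 of the 5 are right.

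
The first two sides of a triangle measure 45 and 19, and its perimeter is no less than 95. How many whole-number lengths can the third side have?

Triangle inequality: 26 < x < 64. Perimeter ≥ 95 gives x ≥ 95 − 45 − 19 = 31.
So 31 ≤ x < 64; integers 31 through 63: 33 values.

33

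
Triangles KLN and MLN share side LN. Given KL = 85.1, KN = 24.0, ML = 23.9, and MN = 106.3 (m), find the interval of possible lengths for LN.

82.4 < LN < 109.1

From triangle KLN: |85.1 − 24.0| < LN < 85.1 + 24.0, i.e. 61.1 < LN < 109.1.
From triangle MLN: 82.4 < LN < 130.2.
Both must hold, so LN lies in the intersection.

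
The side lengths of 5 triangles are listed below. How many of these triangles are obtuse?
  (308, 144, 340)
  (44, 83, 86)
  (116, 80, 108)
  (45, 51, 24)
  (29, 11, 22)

1

(308,144,340): 144²+308² = 115600 = 340² → right
(44,83,86): 44²+83² = 8825 > 7396 = 86² → acute
(116,80,108): 80²+108² = 18064 > 13456 = 116² → acute
(45,51,24): 24²+45² = 2601 = 51² → right
(29,11,22): 11²+22² = 605 < 841 = 29² → obtuse
1 of the 5 is obtuse.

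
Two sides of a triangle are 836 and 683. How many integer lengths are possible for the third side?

The third side lies in the open interval (153, 1519).
Integers from 154 to 1518 inclusive: 1518 − 154 + 1 = 1365.

1365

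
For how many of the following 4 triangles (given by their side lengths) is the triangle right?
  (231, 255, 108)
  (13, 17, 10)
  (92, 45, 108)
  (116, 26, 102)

1

(231,255,108): 108²+231² = 65025 = 255² → right
(13,17,10): 10²+13² = 269 < 289 = 17² → obtuse
(92,45,108): 45²+92² = 10489 < 11664 = 108² → obtuse
(116,26,102): 26²+102² = 11080 < 13456 = 116² → obtuse
1 of the 4 is right.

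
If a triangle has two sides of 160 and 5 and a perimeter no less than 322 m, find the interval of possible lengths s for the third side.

Triangle inequality alone gives 155 < s < 165.
The perimeter condition gives s ≥ 322 − 160 − 5 = 157.
Intersecting the two: 157 ≤ s < 165.

157 ≤ s < 165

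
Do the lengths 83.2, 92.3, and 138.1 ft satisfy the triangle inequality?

Yes

The longest side is 138.1, and the other two sum to 175.5.
Since 175.5 > 138.1, the triangle inequality holds.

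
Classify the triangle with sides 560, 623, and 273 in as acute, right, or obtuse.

Compare the square of the longest side to the sum of squares of the other two: 273² + 560² = 388129 = 623².

right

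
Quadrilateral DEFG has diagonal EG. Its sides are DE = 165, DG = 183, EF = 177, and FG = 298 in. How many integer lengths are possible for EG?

From triangle DEG: 18 < EG < 348.
From triangle FEG: 121 < EG < 475.
Intersection: 121 < EG < 348, so integers 122 through 347: 226 values.

226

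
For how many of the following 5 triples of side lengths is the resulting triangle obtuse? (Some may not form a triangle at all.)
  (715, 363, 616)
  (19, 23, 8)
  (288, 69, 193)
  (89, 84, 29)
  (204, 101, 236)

(715,363,616): 363²+616² = 511225 = 715² → right
(19,23,8): 8²+19² = 425 < 529 = 23² → obtuse
(288,69,193): 69+193 ≤ 288, not a triangle
(89,84,29): 29²+84² = 7897 < 7921 = 89² → obtuse
(204,101,236): 101²+204² = 51817 < 55696 = 236² → obtuse
3 of the 5 are obtuse.

3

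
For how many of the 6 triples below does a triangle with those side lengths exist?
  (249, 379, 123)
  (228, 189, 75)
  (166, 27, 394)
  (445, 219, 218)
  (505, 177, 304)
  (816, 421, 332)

(123,249,379): 123+249 ≤ 379 → not valid
(75,189,228): 75+189 > 228 → valid
(27,166,394): 27+166 ≤ 394 → not valid
(218,219,445): 218+219 ≤ 445 → not valid
(177,304,505): 177+304 ≤ 505 → not valid
(332,421,816): 332+421 ≤ 816 → not valid
1 of the 6 triples forms a triangle.

1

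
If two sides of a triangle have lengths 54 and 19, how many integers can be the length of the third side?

37

The third side lies in the open interval (35, 73).
Integers from 36 to 72 inclusive: 72 − 36 + 1 = 37.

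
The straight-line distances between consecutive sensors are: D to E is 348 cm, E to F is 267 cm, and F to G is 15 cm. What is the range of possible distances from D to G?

The maximum is all hops collinear in one direction: 348 + 267 + 15 = 630.
The longest hop is 348; the others sum to 282. Folding the others back against it leaves at least 348 − 282 = 66.

66 ≤ DG ≤ 630 cm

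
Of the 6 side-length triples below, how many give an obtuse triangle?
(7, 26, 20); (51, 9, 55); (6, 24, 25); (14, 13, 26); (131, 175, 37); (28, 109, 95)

5

(7,26,20): 7²+20² = 449 < 676 = 26² → obtuse
(51,9,55): 9²+51² = 2682 < 3025 = 55² → obtuse
(6,24,25): 6²+24² = 612 < 625 = 25² → obtuse
(14,13,26): 13²+14² = 365 < 676 = 26² → obtuse
(131,175,37): 37+131 ≤ 175, not a triangle
(28,109,95): 28²+95² = 9809 < 11881 = 109² → obtuse
5 of the 6 are obtuse.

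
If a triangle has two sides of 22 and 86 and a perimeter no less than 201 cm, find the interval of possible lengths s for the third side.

93 ≤ s < 108

Triangle inequality alone gives 64 < s < 108.
The perimeter condition gives s ≥ 201 − 22 − 86 = 93.
Intersecting the two: 93 ≤ s < 108.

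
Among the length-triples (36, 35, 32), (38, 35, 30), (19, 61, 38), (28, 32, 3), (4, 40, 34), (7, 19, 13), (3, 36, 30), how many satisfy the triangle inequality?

3

(32,35,36): 32+35 > 36 → valid
(30,35,38): 30+35 > 38 → valid
(19,38,61): 19+38 ≤ 61 → not valid
(3,28,32): 3+28 ≤ 32 → not valid
(4,34,40): 4+34 ≤ 40 → not valid
(7,13,19): 7+13 > 19 → valid
(3,30,36): 3+30 ≤ 36 → not valid
3 of the 7 triples form a triangle.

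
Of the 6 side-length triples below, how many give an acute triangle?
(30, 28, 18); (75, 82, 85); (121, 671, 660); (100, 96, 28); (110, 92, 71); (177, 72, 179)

4

(30,28,18): 18²+28² = 1108 > 900 = 30² → acute
(75,82,85): 75²+82² = 12349 > 7225 = 85² → acute
(121,671,660): 121²+660² = 450241 = 671² → right
(100,96,28): 28²+96² = 10000 = 100² → right
(110,92,71): 71²+92² = 13505 > 12100 = 110² → acute
(177,72,179): 72²+177² = 36513 > 32041 = 179² → acute
4 of the 6 are acute.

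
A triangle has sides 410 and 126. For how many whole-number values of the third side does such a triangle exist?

251

The third side lies in the open interval (284, 536).
Integers from 285 to 535 inclusive: 535 − 285 + 1 = 251.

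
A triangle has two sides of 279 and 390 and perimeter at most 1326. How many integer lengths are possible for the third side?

546

Triangle inequality: 111 < x < 669. Perimeter ≤ 1326 gives x ≤ 1326 − 279 − 390 = 657.
So 111 < x ≤ 657; integers 112 through 657: 546 values.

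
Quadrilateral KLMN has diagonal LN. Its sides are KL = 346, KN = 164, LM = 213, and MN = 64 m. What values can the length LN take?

182 < LN < 277

From triangle KLN: |346 − 164| < LN < 346 + 164, i.e. 182 < LN < 510.
From triangle MLN: 149 < LN < 277.
Both must hold, so LN lies in the intersection.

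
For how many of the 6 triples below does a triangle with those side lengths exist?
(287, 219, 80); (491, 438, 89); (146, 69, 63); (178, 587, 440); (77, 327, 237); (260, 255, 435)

(80,219,287): 80+219 > 287 → valid
(89,438,491): 89+438 > 491 → valid
(63,69,146): 63+69 ≤ 146 → not valid
(178,440,587): 178+440 > 587 → valid
(77,237,327): 77+237 ≤ 327 → not valid
(255,260,435): 255+260 > 435 → valid
4 of the 6 triples form a triangle.

4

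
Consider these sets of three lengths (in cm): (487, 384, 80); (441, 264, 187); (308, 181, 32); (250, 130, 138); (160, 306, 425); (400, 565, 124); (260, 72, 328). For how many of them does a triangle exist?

(80,384,487): 80+384 ≤ 487 → not valid
(187,264,441): 187+264 > 441 → valid
(32,181,308): 32+181 ≤ 308 → not valid
(130,138,250): 130+138 > 250 → valid
(160,306,425): 160+306 > 425 → valid
(124,400,565): 124+400 ≤ 565 → not valid
(72,260,328): 72+260 > 328 → valid
4 of the 7 triples form a triangle.

4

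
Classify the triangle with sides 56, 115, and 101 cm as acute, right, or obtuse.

acute

Compare the square of the longest side to the sum of squares of the other two: 56² + 101² = 13337 > 13225 = 115².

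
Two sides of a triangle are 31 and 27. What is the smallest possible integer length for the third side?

The third side must be strictly greater than |31 − 27| = 4.
The smallest integer above 4 is 5.

5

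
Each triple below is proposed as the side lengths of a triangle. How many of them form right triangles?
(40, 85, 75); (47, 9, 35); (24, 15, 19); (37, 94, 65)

1

(40,85,75): 40²+75² = 7225 = 85² → right
(47,9,35): 9+35 ≤ 47, not a triangle
(24,15,19): 15²+19² = 586 > 576 = 24² → acute
(37,94,65): 37²+65² = 5594 < 8836 = 94² → obtuse
1 of the 4 is right.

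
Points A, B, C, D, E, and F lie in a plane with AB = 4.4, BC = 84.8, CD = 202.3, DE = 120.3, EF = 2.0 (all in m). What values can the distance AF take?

The maximum is all hops collinear in one direction: 4.4 + 84.8 + 202.3 + 120.3 + 2.0 = 413.8.
The longest hop is 202.3; the others sum to 211.5. Since 202.3 ≤ 211.5, the path can fold back on itself completely, so the minimum distance is 0.

0 ≤ AF ≤ 413.8 m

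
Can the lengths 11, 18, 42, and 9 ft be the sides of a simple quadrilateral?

For a quadrilateral, each side must be shorter than the sum of the others.
Here the longest side is 42, but the remaining 3 sides sum to only 38.

No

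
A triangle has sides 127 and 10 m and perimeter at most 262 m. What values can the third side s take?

Triangle inequality alone gives 117 < s < 137.
The perimeter condition gives s ≤ 262 − 127 − 10 = 125.
Intersecting the two: 117 < s ≤ 125.

117 < s ≤ 125 m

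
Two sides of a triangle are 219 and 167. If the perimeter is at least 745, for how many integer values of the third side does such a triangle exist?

Triangle inequality: 52 < x < 386. Perimeter ≥ 745 gives x ≥ 745 − 219 − 167 = 359.
So 359 ≤ x < 386; integers 359 through 385: 27 values.

27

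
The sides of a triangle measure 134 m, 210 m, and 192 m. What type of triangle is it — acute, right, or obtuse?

Compare the square of the longest side to the sum of squares of the other two: 134² + 192² = 54820 > 44100 = 210².

acute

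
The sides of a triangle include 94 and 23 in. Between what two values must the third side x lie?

By the triangle inequality, x must be less than 94 + 23 = 117 and greater than |94 − 23| = 71.

71 < x < 117 (in)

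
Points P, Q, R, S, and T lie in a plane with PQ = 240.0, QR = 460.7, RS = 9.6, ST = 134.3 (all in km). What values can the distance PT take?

76.8 ≤ PT ≤ 844.6 km

The maximum is all hops collinear in one direction: 240.0 + 460.7 + 9.6 + 134.3 = 844.6.
The longest hop is 460.7; the others sum to 383.9. Folding the others back against it leaves at least 460.7 − 383.9 = 76.8.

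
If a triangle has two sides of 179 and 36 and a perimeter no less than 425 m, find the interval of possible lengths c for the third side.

210 ≤ c < 215 m

Triangle inequality alone gives 143 < c < 215.
The perimeter condition gives c ≥ 425 − 179 − 36 = 210.
Intersecting the two: 210 ≤ c < 215.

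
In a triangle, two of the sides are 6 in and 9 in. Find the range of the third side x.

3 < x < 15

By the triangle inequality, x must be less than 6 + 9 = 15 and greater than |6 − 9| = 3.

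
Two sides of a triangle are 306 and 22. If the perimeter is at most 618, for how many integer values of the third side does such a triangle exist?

Triangle inequality: 284 < x < 328. Perimeter ≤ 618 gives x ≤ 618 − 306 − 22 = 290.
So 284 < x ≤ 290; integers 285 through 290: 6 values.

6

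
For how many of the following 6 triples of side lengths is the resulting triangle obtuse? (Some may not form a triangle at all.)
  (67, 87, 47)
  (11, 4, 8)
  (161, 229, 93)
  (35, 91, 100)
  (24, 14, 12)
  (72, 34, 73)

5

(67,87,47): 47²+67² = 6698 < 7569 = 87² → obtuse
(11,4,8): 4²+8² = 80 < 121 = 11² → obtuse
(161,229,93): 93²+161² = 34570 < 52441 = 229² → obtuse
(35,91,100): 35²+91² = 9506 < 10000 = 100² → obtuse
(24,14,12): 12²+14² = 340 < 576 = 24² → obtuse
(72,34,73): 34²+72² = 6340 > 5329 = 73² → acute
5 of the 6 are obtuse.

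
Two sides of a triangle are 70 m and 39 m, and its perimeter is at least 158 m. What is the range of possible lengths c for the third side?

Triangle inequality alone gives 31 < c < 109.
The perimeter condition gives c ≥ 158 − 70 − 39 = 49.
Intersecting the two: 49 ≤ c < 109.

49 ≤ c < 109 m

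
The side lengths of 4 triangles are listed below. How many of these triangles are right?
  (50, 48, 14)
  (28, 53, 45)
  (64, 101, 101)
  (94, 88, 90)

(50,48,14): 14²+48² = 2500 = 50² → right
(28,53,45): 28²+45² = 2809 = 53² → right
(64,101,101): 64²+101² = 14297 > 10201 = 101² → acute
(94,88,90): 88²+90² = 15844 > 8836 = 94² → acute
2 of the 4 are right.

2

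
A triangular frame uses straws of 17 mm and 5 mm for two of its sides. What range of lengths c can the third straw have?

By the triangle inequality, c must be less than 17 + 5 = 22 and greater than |17 − 5| = 12.

12 < c < 22 (mm)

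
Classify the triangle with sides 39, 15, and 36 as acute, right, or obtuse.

right

Compare the square of the longest side to the sum of squares of the other two: 15² + 36² = 1521 = 39².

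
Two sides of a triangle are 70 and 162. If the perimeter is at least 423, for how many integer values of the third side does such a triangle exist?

41

Triangle inequality: 92 < x < 232. Perimeter ≥ 423 gives x ≥ 423 − 70 − 162 = 191.
So 191 ≤ x < 232; integers 191 through 231: 41 values.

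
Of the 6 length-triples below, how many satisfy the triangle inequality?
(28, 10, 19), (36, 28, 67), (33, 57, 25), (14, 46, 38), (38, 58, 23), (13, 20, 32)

(10,19,28): 10+19 > 28 → valid
(28,36,67): 28+36 ≤ 67 → not valid
(25,33,57): 25+33 > 57 → valid
(14,38,46): 14+38 > 46 → valid
(23,38,58): 23+38 > 58 → valid
(13,20,32): 13+20 > 32 → valid
5 of the 6 triples form a triangle.

5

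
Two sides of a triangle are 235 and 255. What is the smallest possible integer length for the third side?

The third side must be strictly greater than |235 − 255| = 20.
The smallest integer above 20 is 21.

21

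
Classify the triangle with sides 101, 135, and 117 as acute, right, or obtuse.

Compare the square of the longest side to the sum of squares of the other two: 101² + 117² = 23890 > 18225 = 135².

acute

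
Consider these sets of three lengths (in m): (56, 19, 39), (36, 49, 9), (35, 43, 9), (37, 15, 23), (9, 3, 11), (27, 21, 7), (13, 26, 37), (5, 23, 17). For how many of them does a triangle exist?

(19,39,56): 19+39 > 56 → valid
(9,36,49): 9+36 ≤ 49 → not valid
(9,35,43): 9+35 > 43 → valid
(15,23,37): 15+23 > 37 → valid
(3,9,11): 3+9 > 11 → valid
(7,21,27): 7+21 > 27 → valid
(13,26,37): 13+26 > 37 → valid
(5,17,23): 5+17 ≤ 23 → not valid
6 of the 8 triples form a triangle.

6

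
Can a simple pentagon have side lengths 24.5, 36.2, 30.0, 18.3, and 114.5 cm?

For a pentagon, each side must be shorter than the sum of the others.
Here the longest side is 114.5, but the remaining 4 sides sum to only 109.0.

No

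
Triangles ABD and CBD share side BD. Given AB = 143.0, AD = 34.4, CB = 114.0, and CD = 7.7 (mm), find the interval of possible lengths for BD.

108.6 < BD < 121.7

From triangle ABD: |143.0 − 34.4| < BD < 143.0 + 34.4, i.e. 108.6 < BD < 177.4.
From triangle CBD: 106.3 < BD < 121.7.
Both must hold, so BD lies in the intersection.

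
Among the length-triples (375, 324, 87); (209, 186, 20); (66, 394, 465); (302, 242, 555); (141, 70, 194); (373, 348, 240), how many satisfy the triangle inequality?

3

(87,324,375): 87+324 > 375 → valid
(20,186,209): 20+186 ≤ 209 → not valid
(66,394,465): 66+394 ≤ 465 → not valid
(242,302,555): 242+302 ≤ 555 → not valid
(70,141,194): 70+141 > 194 → valid
(240,348,373): 240+348 > 373 → valid
3 of the 6 triples form a triangle.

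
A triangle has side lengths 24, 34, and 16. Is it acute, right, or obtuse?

obtuse

Compare the square of the longest side to the sum of squares of the other two: 16² + 24² = 832 < 1156 = 34².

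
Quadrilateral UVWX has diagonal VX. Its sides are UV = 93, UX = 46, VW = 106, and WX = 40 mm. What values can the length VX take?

From triangle UVX: |93 − 46| < VX < 93 + 46, i.e. 47 < VX < 139.
From triangle WVX: 66 < VX < 146.
Both must hold, so VX lies in the intersection.

66 < VX < 139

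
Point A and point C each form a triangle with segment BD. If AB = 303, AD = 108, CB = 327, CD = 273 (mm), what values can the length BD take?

195 < BD < 411

From triangle ABD: |303 − 108| < BD < 303 + 108, i.e. 195 < BD < 411.
From triangle CBD: 54 < BD < 600.
Both must hold, so BD lies in the intersection.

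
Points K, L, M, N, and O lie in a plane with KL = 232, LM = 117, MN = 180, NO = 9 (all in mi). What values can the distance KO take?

The maximum is all hops collinear in one direction: 232 + 117 + 180 + 9 = 538.
The longest hop is 232; the others sum to 306. Since 232 ≤ 306, the path can fold back on itself completely, so the minimum distance is 0.

0 ≤ KO ≤ 538 mi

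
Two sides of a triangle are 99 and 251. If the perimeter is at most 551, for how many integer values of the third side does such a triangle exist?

Triangle inequality: 152 < x < 350. Perimeter ≤ 551 gives x ≤ 551 − 99 − 251 = 201.
So 152 < x ≤ 201; integers 153 through 201: 49 values.

49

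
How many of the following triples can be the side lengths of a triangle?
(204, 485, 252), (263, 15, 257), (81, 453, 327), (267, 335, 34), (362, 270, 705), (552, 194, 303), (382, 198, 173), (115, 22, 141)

(204,252,485): 204+252 ≤ 485 → not valid
(15,257,263): 15+257 > 263 → valid
(81,327,453): 81+327 ≤ 453 → not valid
(34,267,335): 34+267 ≤ 335 → not valid
(270,362,705): 270+362 ≤ 705 → not valid
(194,303,552): 194+303 ≤ 552 → not valid
(173,198,382): 173+198 ≤ 382 → not valid
(22,115,141): 22+115 ≤ 141 → not valid
1 of the 8 triples forms a triangle.

1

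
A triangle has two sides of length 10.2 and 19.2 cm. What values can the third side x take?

9.0 < x < 29.4

By the triangle inequality, x must be less than 10.2 + 19.2 = 29.4 and greater than |10.2 − 19.2| = 9.0.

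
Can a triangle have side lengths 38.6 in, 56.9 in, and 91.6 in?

Yes

The longest side is 91.6, and the other two sum to 95.5.
Since 95.5 > 91.6, the triangle inequality holds.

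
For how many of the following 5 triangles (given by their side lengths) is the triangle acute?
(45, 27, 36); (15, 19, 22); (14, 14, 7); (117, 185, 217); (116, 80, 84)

3

(45,27,36): 27²+36² = 2025 = 45² → right
(15,19,22): 15²+19² = 586 > 484 = 22² → acute
(14,14,7): 7²+14² = 245 > 196 = 14² → acute
(117,185,217): 117²+185² = 47914 > 47089 = 217² → acute
(116,80,84): 80²+84² = 13456 = 116² → right
3 of the 5 are acute.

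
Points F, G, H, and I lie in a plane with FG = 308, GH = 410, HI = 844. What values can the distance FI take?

The maximum is all hops collinear in one direction: 308 + 410 + 844 = 1562.
The longest hop is 844; the others sum to 718. Folding the others back against it leaves at least 844 − 718 = 126.

126 ≤ FI ≤ 1562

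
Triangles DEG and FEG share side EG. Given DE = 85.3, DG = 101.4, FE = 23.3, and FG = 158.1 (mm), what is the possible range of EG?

From triangle DEG: |85.3 − 101.4| < EG < 85.3 + 101.4, i.e. 16.1 < EG < 186.7.
From triangle FEG: 134.8 < EG < 181.4.
Both must hold, so EG lies in the intersection.

134.8 < EG < 181.4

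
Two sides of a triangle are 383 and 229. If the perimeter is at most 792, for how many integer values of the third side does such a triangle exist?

26

Triangle inequality: 154 < x < 612. Perimeter ≤ 792 gives x ≤ 792 − 383 − 229 = 180.
So 154 < x ≤ 180; integers 155 through 180: 26 values.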